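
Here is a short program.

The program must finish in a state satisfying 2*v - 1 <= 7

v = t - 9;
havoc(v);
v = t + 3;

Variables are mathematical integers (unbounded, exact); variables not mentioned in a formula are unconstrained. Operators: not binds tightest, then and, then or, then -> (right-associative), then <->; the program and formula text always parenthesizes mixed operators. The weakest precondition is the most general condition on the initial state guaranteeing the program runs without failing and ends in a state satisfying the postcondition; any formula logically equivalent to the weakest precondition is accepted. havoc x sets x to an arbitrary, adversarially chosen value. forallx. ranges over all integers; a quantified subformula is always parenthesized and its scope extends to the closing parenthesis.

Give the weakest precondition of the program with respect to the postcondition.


Working backward. After the program, the postcondition 2*v - 1 <= 7 must hold; in canonical form it is 2*v <= 8.
Before v := t + 3: 2*t <= 2
Before havoc v: 2*t <= 2
Before v := t - 9: 2*t <= 2
Answer: WP = 2*t <= 2


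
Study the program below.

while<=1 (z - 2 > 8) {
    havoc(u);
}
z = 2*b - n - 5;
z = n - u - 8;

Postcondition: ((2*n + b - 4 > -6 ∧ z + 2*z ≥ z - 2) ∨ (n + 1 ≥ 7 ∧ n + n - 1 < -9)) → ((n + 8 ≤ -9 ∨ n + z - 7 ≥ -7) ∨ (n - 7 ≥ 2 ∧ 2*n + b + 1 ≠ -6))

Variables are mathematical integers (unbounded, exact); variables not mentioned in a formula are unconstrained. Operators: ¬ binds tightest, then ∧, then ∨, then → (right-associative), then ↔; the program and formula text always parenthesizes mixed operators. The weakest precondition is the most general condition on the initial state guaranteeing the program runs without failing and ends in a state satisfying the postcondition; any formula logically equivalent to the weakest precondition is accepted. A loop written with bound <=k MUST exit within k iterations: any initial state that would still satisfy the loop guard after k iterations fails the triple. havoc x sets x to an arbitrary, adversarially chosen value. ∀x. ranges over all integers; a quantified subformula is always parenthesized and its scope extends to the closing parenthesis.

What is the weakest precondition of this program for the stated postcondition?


Working backward. After the program, the postcondition ((2*n + b - 4 > -6 ∧ z + 2*z ≥ z - 2) ∨ (n + 1 ≥ 7 ∧ n + n - 1 < -9)) → ((n + 8 ≤ -9 ∨ n + z - 7 ≥ -7) ∨ (n - 7 ≥ 2 ∧ 2*n + b + 1 ≠ -6)) must hold; in canonical form it is ((b + 2*n > -2 ∧ 2*z ≥ -2) ∨ (n ≥ 6 ∧ 2*n < -8)) → (n ≤ -17 ∨ n + z ≥ 0 ∨ (n ≥ 9 ∧ b + 2*n ≠ -7)).
Before z := n - u - 8: ((b + 2*n > -2 ∧ 2*n ≥ 2*u + 14) ∨ (n ≥ 6 ∧ 2*n < -8)) → (n ≤ -17 ∨ 2*n ≥ u + 8 ∨ (n ≥ 9 ∧ b + 2*n ≠ -7))
Before z := 2*b - n - 5: ((b + 2*n > -2 ∧ 2*n ≥ 2*u + 14) ∨ (n ≥ 6 ∧ 2*n < -8)) → (n ≤ -17 ∨ 2*n ≥ u + 8 ∨ (n ≥ 9 ∧ b + 2*n ≠ -7))
Before the loop (bound <=1), unroll the exhaustion recursion (WP_0 = exit-now case; WP_j = one more guarded iteration, up to j = 1):
  WP_0: (¬(z > 10)) ∧ (((b + 2*n > -2 ∧ 2*n ≥ 2*u + 14) ∨ (n ≥ 6 ∧ 2*n < -8)) → (n ≤ -17 ∨ 2*n ≥ u + 8 ∨ (n ≥ 9 ∧ b + 2*n ≠ -7)))
  WP_1: (z > 10 → (∀u_1. ((¬(z > 10)) ∧ (((b + 2*n > -2 ∧ 2*n ≥ 2*u_1 + 14) ∨ (n ≥ 6 ∧ 2*n < -8)) → (n ≤ -17 ∨ 2*n ≥ u_1 + 8 ∨ (n ≥ 9 ∧ b + 2*n ≠ -7)))))) ∧ ((¬(z > 10)) → (((b + 2*n > -2 ∧ 2*n ≥ 2*u + 14) ∨ (n ≥ 6 ∧ 2*n < -8)) → (n ≤ -17 ∨ 2*n ≥ u + 8 ∨ (n ≥ 9 ∧ b + 2*n ≠ -7))))
So before the loop: (z > 10 → (∀u_1. ((¬(z > 10)) ∧ (((b + 2*n > -2 ∧ 2*n ≥ 2*u_1 + 14) ∨ (n ≥ 6 ∧ 2*n < -8)) → (n ≤ -17 ∨ 2*n ≥ u_1 + 8 ∨ (n ≥ 9 ∧ b + 2*n ≠ -7)))))) ∧ ((¬(z > 10)) → (((b + 2*n > -2 ∧ 2*n ≥ 2*u + 14) ∨ (n ≥ 6 ∧ 2*n < -8)) → (n ≤ -17 ∨ 2*n ≥ u + 8 ∨ (n ≥ 9 ∧ b + 2*n ≠ -7))))
Answer: WP = (z > 10 → (∀u_1. ((¬(z > 10)) ∧ (((b + 2*n > -2 ∧ 2*n ≥ 2*u_1 + 14) ∨ (n ≥ 6 ∧ 2*n < -8)) → (n ≤ -17 ∨ 2*n ≥ u_1 + 8 ∨ (n ≥ 9 ∧ b + 2*n ≠ -7)))))) ∧ ((¬(z > 10)) → (((b + 2*n > -2 ∧ 2*n ≥ 2*u + 14) ∨ (n ≥ 6 ∧ 2*n < -8)) → (n ≤ -17 ∨ 2*n ≥ u + 8 ∨ (n ≥ 9 ∧ b + 2*n ≠ -7))))


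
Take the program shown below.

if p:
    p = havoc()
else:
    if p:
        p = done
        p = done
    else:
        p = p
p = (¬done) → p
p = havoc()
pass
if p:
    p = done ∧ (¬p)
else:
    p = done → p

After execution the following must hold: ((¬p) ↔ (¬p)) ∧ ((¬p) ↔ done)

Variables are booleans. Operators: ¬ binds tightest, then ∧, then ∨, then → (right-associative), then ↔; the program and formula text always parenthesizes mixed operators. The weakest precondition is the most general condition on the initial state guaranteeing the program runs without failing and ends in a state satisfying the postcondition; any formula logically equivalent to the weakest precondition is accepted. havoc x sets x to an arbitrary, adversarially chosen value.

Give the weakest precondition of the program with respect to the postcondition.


Working backward. After the program, the postcondition ((¬p) ↔ (¬p)) ∧ ((¬p) ↔ done) must hold; in canonical form it is (¬p) ↔ done.
Then branch requires (¬(done ∧ (¬p))) ↔ done; else branch requires (¬(done → p)) ↔ done.
Before the if: (p → ((¬(done ∧ (¬p))) ↔ done)) ∧ ((¬p) → ((¬(done → p)) ↔ done))
Before skip: (p → ((¬(done ∧ (¬p))) ↔ done)) ∧ ((¬p) → ((¬(done → p)) ↔ done))
Before havoc p: done
Before p := (¬done) → p: done
Then branch requires done; else branch requires (p → done) ∧ ((¬p) → done).
Before the if: (p → done) ∧ ((¬p) → ((p → done) ∧ ((¬p) → done)))
Answer: WP = (p → done) ∧ ((¬p) → ((p → done) ∧ ((¬p) → done)))


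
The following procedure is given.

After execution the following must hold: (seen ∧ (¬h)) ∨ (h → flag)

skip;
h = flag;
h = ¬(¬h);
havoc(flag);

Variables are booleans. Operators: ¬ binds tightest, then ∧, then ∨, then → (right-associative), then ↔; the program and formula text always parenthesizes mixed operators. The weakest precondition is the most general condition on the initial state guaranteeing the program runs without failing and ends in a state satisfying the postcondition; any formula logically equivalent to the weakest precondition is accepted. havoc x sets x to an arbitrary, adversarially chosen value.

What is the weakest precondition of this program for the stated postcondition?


Working backward. After the program, (seen ∧ (¬h)) ∨ (h → flag) must hold.
Before havoc flag: (seen ∧ (¬h)) ∨ (¬h)
Before h := ¬(¬h): (seen ∧ (¬h)) ∨ (¬h)
Before h := flag: (seen ∧ (¬flag)) ∨ (¬flag)
Before skip: (seen ∧ (¬flag)) ∨ (¬flag)
Answer: WP = (seen ∧ (¬flag)) ∨ (¬flag)


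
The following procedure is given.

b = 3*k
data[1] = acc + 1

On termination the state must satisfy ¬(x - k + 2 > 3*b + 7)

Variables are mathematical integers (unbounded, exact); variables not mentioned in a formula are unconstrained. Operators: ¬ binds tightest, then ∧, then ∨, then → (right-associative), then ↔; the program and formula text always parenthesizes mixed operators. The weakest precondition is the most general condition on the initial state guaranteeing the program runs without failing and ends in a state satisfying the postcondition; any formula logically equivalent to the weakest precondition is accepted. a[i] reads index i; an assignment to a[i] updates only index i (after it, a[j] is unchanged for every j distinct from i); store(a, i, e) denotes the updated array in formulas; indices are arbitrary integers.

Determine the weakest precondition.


Working backward. After the program, the postcondition ¬(x - k + 2 > 3*b + 7) must hold; in canonical form it is ¬(x > 3*b + k + 5).
Before data[1] := acc + 1: ¬(x > 3*b + k + 5)
Before b := 3*k: ¬(x > 10*k + 5)
Answer: WP = ¬(x > 10*k + 5)


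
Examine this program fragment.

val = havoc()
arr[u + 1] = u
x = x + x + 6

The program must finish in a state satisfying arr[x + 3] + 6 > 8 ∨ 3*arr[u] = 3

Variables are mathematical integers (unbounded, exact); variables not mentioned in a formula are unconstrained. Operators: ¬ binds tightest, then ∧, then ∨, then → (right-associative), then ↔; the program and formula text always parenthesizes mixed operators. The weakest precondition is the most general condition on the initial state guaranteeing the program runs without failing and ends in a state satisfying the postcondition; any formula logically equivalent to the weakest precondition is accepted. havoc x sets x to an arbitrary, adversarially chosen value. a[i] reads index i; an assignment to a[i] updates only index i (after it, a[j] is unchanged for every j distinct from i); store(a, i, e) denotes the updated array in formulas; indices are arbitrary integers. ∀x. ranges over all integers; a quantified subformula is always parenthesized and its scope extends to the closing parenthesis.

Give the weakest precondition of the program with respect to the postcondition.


Working backward. After the program, the postcondition arr[x + 3] + 6 > 8 ∨ 3*arr[u] = 3 must hold; in canonical form it is arr[x + 3] > 2 ∨ 3*arr[u] = 3.
Before x := x + x + 6: arr[2*x + 9] > 2 ∨ 3*arr[u] = 3
Before arr[u + 1] := u: store(arr, u + 1, u)[2*x + 9] > 2 ∨ 3*store(arr, u + 1, u)[u] = 3
Before havoc val: store(arr, u + 1, u)[2*x + 9] > 2 ∨ 3*store(arr, u + 1, u)[u] = 3
Answer: WP = store(arr, u + 1, u)[2*x + 9] > 2 ∨ 3*store(arr, u + 1, u)[u] = 3


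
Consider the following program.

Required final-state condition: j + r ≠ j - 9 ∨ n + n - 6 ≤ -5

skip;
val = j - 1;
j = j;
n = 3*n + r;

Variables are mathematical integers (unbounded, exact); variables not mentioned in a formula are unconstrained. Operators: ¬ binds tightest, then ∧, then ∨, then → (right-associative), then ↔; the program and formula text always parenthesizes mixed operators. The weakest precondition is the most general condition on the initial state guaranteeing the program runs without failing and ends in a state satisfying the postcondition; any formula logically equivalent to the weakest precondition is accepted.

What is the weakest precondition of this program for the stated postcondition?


Working backward. After the program, the postcondition j + r ≠ j - 9 ∨ n + n - 6 ≤ -5 must hold; in canonical form it is r ≠ -9 ∨ 2*n ≤ 1.
Before n := 3*n + r: r ≠ -9 ∨ 6*n + 2*r ≤ 1
Before j := j: r ≠ -9 ∨ 6*n + 2*r ≤ 1
Before val := j - 1: r ≠ -9 ∨ 6*n + 2*r ≤ 1
Before skip: r ≠ -9 ∨ 6*n + 2*r ≤ 1
Answer: WP = r ≠ -9 ∨ 6*n + 2*r ≤ 1


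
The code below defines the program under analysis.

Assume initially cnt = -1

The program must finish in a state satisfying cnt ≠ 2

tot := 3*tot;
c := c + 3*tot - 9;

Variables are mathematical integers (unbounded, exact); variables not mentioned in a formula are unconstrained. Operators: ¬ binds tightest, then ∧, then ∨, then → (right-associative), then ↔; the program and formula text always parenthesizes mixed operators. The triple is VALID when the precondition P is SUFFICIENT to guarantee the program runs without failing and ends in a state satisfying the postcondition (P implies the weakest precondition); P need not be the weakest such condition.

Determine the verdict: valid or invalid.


Working backward. After the program, cnt ≠ 2 must hold.
Before c := c + 3*tot - 9: cnt ≠ 2
Before tot := 3*tot: cnt ≠ 2
The weakest precondition is cnt ≠ 2.
Check whether cnt = -1 implies it.
Every state satisfying the precondition satisfies the weakest precondition: the implication holds.
Answer: valid


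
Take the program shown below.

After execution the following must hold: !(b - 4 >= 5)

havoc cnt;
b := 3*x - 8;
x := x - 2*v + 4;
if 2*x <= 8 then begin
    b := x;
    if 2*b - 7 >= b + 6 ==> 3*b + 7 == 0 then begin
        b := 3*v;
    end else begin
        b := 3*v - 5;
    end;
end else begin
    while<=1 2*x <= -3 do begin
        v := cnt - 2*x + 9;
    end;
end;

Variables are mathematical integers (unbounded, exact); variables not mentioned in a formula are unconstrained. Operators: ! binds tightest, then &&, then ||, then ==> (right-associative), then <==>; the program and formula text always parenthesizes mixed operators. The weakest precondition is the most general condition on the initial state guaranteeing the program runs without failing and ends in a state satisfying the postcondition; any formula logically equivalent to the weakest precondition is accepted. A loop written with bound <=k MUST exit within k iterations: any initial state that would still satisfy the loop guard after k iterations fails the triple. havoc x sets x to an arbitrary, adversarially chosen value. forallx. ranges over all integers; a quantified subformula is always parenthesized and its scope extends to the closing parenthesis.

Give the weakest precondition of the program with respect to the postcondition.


Working backward. After the program, the postcondition !(b - 4 >= 5) must hold; in canonical form it is !(b >= 9).
Then branch requires ((x >= 13 ==> 3*x == -7) ==> (!(3*v >= 9))) && ((!(x >= 13 ==> 3*x == -7)) ==> (!(3*v >= 14))); else branch requires (2*x <= -3 ==> ((!(2*x <= -3)) && (!(b >= 9)))) && ((!(2*x <= -3)) ==> (!(b >= 9))).
Before the if: (2*x <= 8 ==> (((x >= 13 ==> 3*x == -7) ==> (!(3*v >= 9))) && ((!(x >= 13 ==> 3*x == -7)) ==> (!(3*v >= 14))))) && ((!(2*x <= 8)) ==> ((2*x <= -3 ==> ((!(2*x <= -3)) && (!(b >= 9)))) && ((!(2*x <= -3)) ==> (!(b >= 9)))))
Before x := x - 2*v + 4: (2*x <= 4*v ==> (((x >= 2*v + 9 ==> 3*x == 6*v - 19) ==> (!(3*v >= 9))) && ((!(x >= 2*v + 9 ==> 3*x == 6*v - 19)) ==> (!(3*v >= 14))))) && ((!(2*x <= 4*v)) ==> ((2*x <= 4*v - 11 ==> ((!(2*x <= 4*v - 11)) && (!(b >= 9)))) && ((!(2*x <= 4*v - 11)) ==> (!(b >= 9)))))
Before b := 3*x - 8: (2*x <= 4*v ==> (((x >= 2*v + 9 ==> 3*x == 6*v - 19) ==> (!(3*v >= 9))) && ((!(x >= 2*v + 9 ==> 3*x == 6*v - 19)) ==> (!(3*v >= 14))))) && ((!(2*x <= 4*v)) ==> ((2*x <= 4*v - 11 ==> ((!(2*x <= 4*v - 11)) && (!(3*x >= 17)))) && ((!(2*x <= 4*v - 11)) ==> (!(3*x >= 17)))))
Before havoc cnt: (2*x <= 4*v ==> (((x >= 2*v + 9 ==> 3*x == 6*v - 19) ==> (!(3*v >= 9))) && ((!(x >= 2*v + 9 ==> 3*x == 6*v - 19)) ==> (!(3*v >= 14))))) && ((!(2*x <= 4*v)) ==> ((2*x <= 4*v - 11 ==> ((!(2*x <= 4*v - 11)) && (!(3*x >= 17)))) && ((!(2*x <= 4*v - 11)) ==> (!(3*x >= 17)))))
Answer: WP = (2*x <= 4*v ==> (((x >= 2*v + 9 ==> 3*x == 6*v - 19) ==> (!(3*v >= 9))) && ((!(x >= 2*v + 9 ==> 3*x == 6*v - 19)) ==> (!(3*v >= 14))))) && ((!(2*x <= 4*v)) ==> ((2*x <= 4*v - 11 ==> ((!(2*x <= 4*v - 11)) && (!(3*x >= 17)))) && ((!(2*x <= 4*v - 11)) ==> (!(3*x >= 17)))))


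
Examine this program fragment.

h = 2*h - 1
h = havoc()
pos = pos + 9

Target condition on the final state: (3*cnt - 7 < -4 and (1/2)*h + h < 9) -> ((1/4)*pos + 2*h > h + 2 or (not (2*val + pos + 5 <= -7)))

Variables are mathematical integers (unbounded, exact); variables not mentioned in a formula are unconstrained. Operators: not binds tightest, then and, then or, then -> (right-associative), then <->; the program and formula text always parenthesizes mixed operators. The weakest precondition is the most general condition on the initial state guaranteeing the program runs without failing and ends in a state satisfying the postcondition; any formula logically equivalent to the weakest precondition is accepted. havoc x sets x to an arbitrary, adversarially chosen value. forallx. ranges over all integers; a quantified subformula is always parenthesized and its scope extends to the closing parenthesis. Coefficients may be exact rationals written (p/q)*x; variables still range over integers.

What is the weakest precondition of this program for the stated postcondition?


Working backward. After the program, the postcondition (3*cnt - 7 < -4 and (1/2)*h + h < 9) -> ((1/4)*pos + 2*h > h + 2 or (not (2*val + pos + 5 <= -7))) must hold; in canonical form it is (3*cnt < 3 and (3/2)*h < 9) -> (h + (1/4)*pos > 2 or (not (pos + 2*val <= -12))).
Before pos := pos + 9: (3*cnt < 3 and (3/2)*h < 9) -> (h + (1/4)*pos > -1/4 or (not (pos + 2*val <= -21)))
Before havoc h: forall h_1. ((3*cnt < 3 and (3/2)*h_1 < 9) -> (h_1 + (1/4)*pos > -1/4 or (not (pos + 2*val <= -21))))
Before h := 2*h - 1: forall h_1. ((3*cnt < 3 and (3/2)*h_1 < 9) -> (h_1 + (1/4)*pos > -1/4 or (not (pos + 2*val <= -21))))
Answer: WP = forall h_1. ((3*cnt < 3 and (3/2)*h_1 < 9) -> (h_1 + (1/4)*pos > -1/4 or (not (pos + 2*val <= -21))))


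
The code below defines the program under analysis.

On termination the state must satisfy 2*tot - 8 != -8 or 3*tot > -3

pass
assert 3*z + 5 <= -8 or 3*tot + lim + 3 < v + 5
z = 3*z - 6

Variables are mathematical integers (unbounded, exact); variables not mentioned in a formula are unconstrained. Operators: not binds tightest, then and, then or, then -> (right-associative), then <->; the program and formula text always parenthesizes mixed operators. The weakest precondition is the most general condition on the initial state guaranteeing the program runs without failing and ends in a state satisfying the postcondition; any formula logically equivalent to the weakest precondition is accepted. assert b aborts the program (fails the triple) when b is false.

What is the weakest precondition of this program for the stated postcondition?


Working backward. After the program, the postcondition 2*tot - 8 != -8 or 3*tot > -3 must hold; in canonical form it is 2*tot != 0 or 3*tot > -3.
Before z := 3*z - 6: 2*tot != 0 or 3*tot > -3
Before assert 3*z + 5 <= -8 or 3*tot + lim + 3 < v + 5: (3*z <= -13 or lim + 3*tot < v + 2) and (2*tot != 0 or 3*tot > -3)
Before skip: (3*z <= -13 or lim + 3*tot < v + 2) and (2*tot != 0 or 3*tot > -3)
Answer: WP = (3*z <= -13 or lim + 3*tot < v + 2) and (2*tot != 0 or 3*tot > -3)


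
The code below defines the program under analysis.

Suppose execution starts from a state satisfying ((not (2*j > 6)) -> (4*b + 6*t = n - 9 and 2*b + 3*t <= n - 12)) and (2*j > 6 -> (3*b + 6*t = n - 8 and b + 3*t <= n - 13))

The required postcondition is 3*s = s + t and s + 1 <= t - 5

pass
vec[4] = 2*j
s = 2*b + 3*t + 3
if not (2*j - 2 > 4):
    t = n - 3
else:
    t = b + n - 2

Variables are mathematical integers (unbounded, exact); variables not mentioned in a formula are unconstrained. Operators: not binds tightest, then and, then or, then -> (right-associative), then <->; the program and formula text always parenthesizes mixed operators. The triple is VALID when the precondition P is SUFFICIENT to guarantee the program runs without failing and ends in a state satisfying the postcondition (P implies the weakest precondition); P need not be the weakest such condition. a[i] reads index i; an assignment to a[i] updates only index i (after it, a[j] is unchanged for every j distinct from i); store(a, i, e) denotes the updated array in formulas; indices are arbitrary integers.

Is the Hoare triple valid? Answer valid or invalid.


Working backward. After the program, the postcondition 3*s = s + t and s + 1 <= t - 5 must hold; in canonical form it is 2*s = t and s <= t - 6.
Then branch requires 2*s = n - 3 and s <= n - 9; else branch requires 2*s = b + n - 2 and s <= b + n - 8.
Before the if: ((not (2*j > 6)) -> (2*s = n - 3 and s <= n - 9)) and (2*j > 6 -> (2*s = b + n - 2 and s <= b + n - 8))
Before s := 2*b + 3*t + 3: ((not (2*j > 6)) -> (4*b + 6*t = n - 9 and 2*b + 3*t <= n - 12)) and (2*j > 6 -> (3*b + 6*t = n - 8 and b + 3*t <= n - 11))
Before vec[4] := 2*j: ((not (2*j > 6)) -> (4*b + 6*t = n - 9 and 2*b + 3*t <= n - 12)) and (2*j > 6 -> (3*b + 6*t = n - 8 and b + 3*t <= n - 11))
Before skip: ((not (2*j > 6)) -> (4*b + 6*t = n - 9 and 2*b + 3*t <= n - 12)) and (2*j > 6 -> (3*b + 6*t = n - 8 and b + 3*t <= n - 11))
The weakest precondition is ((not (2*j > 6)) -> (4*b + 6*t = n - 9 and 2*b + 3*t <= n - 12)) and (2*j > 6 -> (3*b + 6*t = n - 8 and b + 3*t <= n - 11)).
Check whether ((not (2*j > 6)) -> (4*b + 6*t = n - 9 and 2*b + 3*t <= n - 12)) and (2*j > 6 -> (3*b + 6*t = n - 8 and b + 3*t <= n - 13)) implies it.
Every state satisfying the precondition satisfies the weakest precondition: the implication holds.
Answer: valid


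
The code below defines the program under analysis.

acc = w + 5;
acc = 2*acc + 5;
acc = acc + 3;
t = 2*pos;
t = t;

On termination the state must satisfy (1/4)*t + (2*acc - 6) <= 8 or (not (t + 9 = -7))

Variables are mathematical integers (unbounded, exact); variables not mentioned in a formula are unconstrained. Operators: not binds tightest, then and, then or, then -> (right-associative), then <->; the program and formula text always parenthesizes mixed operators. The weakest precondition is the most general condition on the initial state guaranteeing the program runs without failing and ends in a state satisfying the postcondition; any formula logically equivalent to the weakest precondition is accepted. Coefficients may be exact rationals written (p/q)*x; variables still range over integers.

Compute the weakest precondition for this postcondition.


Working backward. After the program, the postcondition (1/4)*t + (2*acc - 6) <= 8 or (not (t + 9 = -7)) must hold; in canonical form it is 2*acc + (1/4)*t <= 14 or (not (t = -16)).
Before t := t: 2*acc + (1/4)*t <= 14 or (not (t = -16))
Before t := 2*pos: 2*acc + (1/2)*pos <= 14 or (not (2*pos = -16))
Before acc := acc + 3: 2*acc + (1/2)*pos <= 8 or (not (2*pos = -16))
Before acc := 2*acc + 5: 4*acc + (1/2)*pos <= -2 or (not (2*pos = -16))
Before acc := w + 5: (1/2)*pos + 4*w <= -22 or (not (2*pos = -16))
Answer: WP = (1/2)*pos + 4*w <= -22 or (not (2*pos = -16))


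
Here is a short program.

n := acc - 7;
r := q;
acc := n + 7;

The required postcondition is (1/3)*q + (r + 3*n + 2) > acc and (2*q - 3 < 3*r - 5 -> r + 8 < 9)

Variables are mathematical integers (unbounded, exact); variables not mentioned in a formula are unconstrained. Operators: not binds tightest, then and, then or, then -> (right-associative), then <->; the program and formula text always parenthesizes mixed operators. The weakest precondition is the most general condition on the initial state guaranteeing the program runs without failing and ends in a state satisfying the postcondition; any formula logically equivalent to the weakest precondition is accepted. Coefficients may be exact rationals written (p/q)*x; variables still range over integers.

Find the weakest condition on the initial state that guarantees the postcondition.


Working backward. After the program, the postcondition (1/3)*q + (r + 3*n + 2) > acc and (2*q - 3 < 3*r - 5 -> r + 8 < 9) must hold; in canonical form it is 3*n + (1/3)*q + r > acc - 2 and (2*q < 3*r - 2 -> r < 1).
Before acc := n + 7: 2*n + (1/3)*q + r > 5 and (2*q < 3*r - 2 -> r < 1)
Before r := q: 2*n + (4/3)*q > 5 and (q > 2 -> q < 1)
Before n := acc - 7: 2*acc + (4/3)*q > 19 and (q > 2 -> q < 1)
Answer: WP = 2*acc + (4/3)*q > 19 and (q > 2 -> q < 1)


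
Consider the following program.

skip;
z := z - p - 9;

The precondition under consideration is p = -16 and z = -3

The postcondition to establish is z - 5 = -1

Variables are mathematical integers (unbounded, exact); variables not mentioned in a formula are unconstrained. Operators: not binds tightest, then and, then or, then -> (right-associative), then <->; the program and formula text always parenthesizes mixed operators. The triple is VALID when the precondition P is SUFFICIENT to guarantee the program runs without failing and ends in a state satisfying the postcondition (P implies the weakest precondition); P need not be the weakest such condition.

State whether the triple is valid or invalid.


Working backward. After the program, the postcondition z - 5 = -1 must hold; in canonical form it is z = 4.
Before z := z - p - 9: z = p + 13
Before skip: z = p + 13
The weakest precondition is z = p + 13.
Check whether p = -16 and z = -3 implies it.
Every state satisfying the precondition satisfies the weakest precondition: the implication holds.
Answer: valid


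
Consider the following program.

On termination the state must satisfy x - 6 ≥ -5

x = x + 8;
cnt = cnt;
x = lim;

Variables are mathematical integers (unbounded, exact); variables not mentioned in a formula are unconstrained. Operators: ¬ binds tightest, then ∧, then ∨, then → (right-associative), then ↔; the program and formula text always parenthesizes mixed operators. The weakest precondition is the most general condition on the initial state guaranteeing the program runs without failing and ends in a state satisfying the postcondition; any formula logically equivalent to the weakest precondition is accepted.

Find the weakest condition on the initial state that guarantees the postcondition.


Working backward. After the program, the postcondition x - 6 ≥ -5 must hold; in canonical form it is x ≥ 1.
Before x := lim: lim ≥ 1
Before cnt := cnt: lim ≥ 1
Before x := x + 8: lim ≥ 1
Answer: WP = lim ≥ 1


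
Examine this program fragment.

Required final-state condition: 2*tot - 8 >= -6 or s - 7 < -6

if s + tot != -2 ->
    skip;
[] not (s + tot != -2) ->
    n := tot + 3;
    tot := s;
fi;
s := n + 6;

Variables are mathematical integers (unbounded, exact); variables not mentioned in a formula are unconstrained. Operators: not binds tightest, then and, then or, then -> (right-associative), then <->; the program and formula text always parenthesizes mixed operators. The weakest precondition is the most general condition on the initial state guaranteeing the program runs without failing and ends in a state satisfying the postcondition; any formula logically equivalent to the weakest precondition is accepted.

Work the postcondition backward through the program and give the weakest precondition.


Working backward. After the program, the postcondition 2*tot - 8 >= -6 or s - 7 < -6 must hold; in canonical form it is 2*tot >= 2 or s < 1.
Before s := n + 6: 2*tot >= 2 or n < -5
Then branch requires 2*tot >= 2 or n < -5; else branch requires 2*s >= 2 or tot < -8.
Before the if: (s + tot != -2 -> (2*tot >= 2 or n < -5)) and ((not (s + tot != -2)) -> (2*s >= 2 or tot < -8))
Answer: WP = (s + tot != -2 -> (2*tot >= 2 or n < -5)) and ((not (s + tot != -2)) -> (2*s >= 2 or tot < -8))


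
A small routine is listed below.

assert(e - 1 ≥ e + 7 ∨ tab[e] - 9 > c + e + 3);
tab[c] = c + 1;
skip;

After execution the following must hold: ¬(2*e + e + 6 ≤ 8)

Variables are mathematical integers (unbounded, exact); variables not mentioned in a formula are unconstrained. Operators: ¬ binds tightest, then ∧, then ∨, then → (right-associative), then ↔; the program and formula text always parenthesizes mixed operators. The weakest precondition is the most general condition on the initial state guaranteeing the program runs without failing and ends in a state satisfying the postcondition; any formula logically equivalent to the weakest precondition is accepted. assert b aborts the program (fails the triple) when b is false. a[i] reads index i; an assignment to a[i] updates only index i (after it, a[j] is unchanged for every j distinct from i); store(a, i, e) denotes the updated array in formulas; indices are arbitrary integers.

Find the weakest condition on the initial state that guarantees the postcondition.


Working backward. After the program, the postcondition ¬(2*e + e + 6 ≤ 8) must hold; in canonical form it is ¬(3*e ≤ 2).
Before skip: ¬(3*e ≤ 2)
Before tab[c] := c + 1: ¬(3*e ≤ 2)
Before assert e - 1 ≥ e + 7 ∨ tab[e] - 9 > c + e + 3: tab[e] > c + e + 12 ∧ (¬(3*e ≤ 2))
Answer: WP = tab[e] > c + e + 12 ∧ (¬(3*e ≤ 2))


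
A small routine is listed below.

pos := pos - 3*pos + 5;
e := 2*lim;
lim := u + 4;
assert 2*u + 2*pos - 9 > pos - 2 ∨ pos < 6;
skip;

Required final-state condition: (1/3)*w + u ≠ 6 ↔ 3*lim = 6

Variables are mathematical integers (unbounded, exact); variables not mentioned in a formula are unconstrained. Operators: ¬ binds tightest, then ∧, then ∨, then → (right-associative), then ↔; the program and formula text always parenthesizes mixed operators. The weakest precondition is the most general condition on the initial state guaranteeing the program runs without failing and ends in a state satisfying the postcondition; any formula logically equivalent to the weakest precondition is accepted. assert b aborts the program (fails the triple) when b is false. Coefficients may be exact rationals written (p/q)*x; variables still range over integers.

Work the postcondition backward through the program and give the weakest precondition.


Working backward. After the program, the postcondition (1/3)*w + u ≠ 6 ↔ 3*lim = 6 must hold; in canonical form it is u + (1/3)*w ≠ 6 ↔ 3*lim = 6.
Before skip: u + (1/3)*w ≠ 6 ↔ 3*lim = 6
Before assert 2*u + 2*pos - 9 > pos - 2 ∨ pos < 6: (pos + 2*u > 7 ∨ pos < 6) ∧ (u + (1/3)*w ≠ 6 ↔ 3*lim = 6)
Before lim := u + 4: (pos + 2*u > 7 ∨ pos < 6) ∧ (u + (1/3)*w ≠ 6 ↔ 3*u = -6)
Before e := 2*lim: (pos + 2*u > 7 ∨ pos < 6) ∧ (u + (1/3)*w ≠ 6 ↔ 3*u = -6)
Before pos := pos - 3*pos + 5: (2*u > 2*pos + 2 ∨ 2*pos > -1) ∧ (u + (1/3)*w ≠ 6 ↔ 3*u = -6)
Answer: WP = (2*u > 2*pos + 2 ∨ 2*pos > -1) ∧ (u + (1/3)*w ≠ 6 ↔ 3*u = -6)


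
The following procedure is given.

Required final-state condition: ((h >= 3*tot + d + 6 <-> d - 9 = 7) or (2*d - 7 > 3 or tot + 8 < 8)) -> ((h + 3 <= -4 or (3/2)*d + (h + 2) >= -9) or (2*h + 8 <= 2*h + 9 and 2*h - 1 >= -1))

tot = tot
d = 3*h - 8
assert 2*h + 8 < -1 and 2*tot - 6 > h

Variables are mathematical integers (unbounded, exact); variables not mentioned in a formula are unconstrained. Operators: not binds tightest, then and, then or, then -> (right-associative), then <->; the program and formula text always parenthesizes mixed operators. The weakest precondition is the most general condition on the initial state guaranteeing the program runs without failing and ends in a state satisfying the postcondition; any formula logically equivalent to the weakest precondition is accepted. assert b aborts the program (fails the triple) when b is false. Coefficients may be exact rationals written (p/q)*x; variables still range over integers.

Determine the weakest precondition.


Working backward. After the program, the postcondition ((h >= 3*tot + d + 6 <-> d - 9 = 7) or (2*d - 7 > 3 or tot + 8 < 8)) -> ((h + 3 <= -4 or (3/2)*d + (h + 2) >= -9) or (2*h + 8 <= 2*h + 9 and 2*h - 1 >= -1)) must hold; in canonical form it is ((h >= d + 3*tot + 6 <-> d = 16) or 2*d > 10 or tot < 0) -> (h <= -7 or (3/2)*d + h >= -11 or 2*h >= 0).
Before assert 2*h + 8 < -1 and 2*tot - 6 > h: 2*h < -9 and 2*tot > h + 6 and (((h >= d + 3*tot + 6 <-> d = 16) or 2*d > 10 or tot < 0) -> (h <= -7 or (3/2)*d + h >= -11 or 2*h >= 0))
Before d := 3*h - 8: 2*h < -9 and 2*tot > h + 6 and (((2*h + 3*tot <= 2 <-> 3*h = 24) or 6*h > 26 or tot < 0) -> (h <= -7 or (11/2)*h >= 1 or 2*h >= 0))
Before tot := tot: 2*h < -9 and 2*tot > h + 6 and (((2*h + 3*tot <= 2 <-> 3*h = 24) or 6*h > 26 or tot < 0) -> (h <= -7 or (11/2)*h >= 1 or 2*h >= 0))
Answer: WP = 2*h < -9 and 2*tot > h + 6 and (((2*h + 3*tot <= 2 <-> 3*h = 24) or 6*h > 26 or tot < 0) -> (h <= -7 or (11/2)*h >= 1 or 2*h >= 0))


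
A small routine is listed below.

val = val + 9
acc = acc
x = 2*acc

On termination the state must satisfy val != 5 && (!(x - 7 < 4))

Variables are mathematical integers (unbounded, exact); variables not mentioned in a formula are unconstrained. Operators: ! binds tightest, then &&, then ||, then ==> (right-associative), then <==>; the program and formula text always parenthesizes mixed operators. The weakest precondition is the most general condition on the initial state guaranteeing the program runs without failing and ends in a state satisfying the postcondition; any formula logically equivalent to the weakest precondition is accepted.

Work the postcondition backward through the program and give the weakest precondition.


Working backward. After the program, the postcondition val != 5 && (!(x - 7 < 4)) must hold; in canonical form it is val != 5 && (!(x < 11)).
Before x := 2*acc: val != 5 && (!(2*acc < 11))
Before acc := acc: val != 5 && (!(2*acc < 11))
Before val := val + 9: val != -4 && (!(2*acc < 11))
Answer: WP = val != -4 && (!(2*acc < 11))


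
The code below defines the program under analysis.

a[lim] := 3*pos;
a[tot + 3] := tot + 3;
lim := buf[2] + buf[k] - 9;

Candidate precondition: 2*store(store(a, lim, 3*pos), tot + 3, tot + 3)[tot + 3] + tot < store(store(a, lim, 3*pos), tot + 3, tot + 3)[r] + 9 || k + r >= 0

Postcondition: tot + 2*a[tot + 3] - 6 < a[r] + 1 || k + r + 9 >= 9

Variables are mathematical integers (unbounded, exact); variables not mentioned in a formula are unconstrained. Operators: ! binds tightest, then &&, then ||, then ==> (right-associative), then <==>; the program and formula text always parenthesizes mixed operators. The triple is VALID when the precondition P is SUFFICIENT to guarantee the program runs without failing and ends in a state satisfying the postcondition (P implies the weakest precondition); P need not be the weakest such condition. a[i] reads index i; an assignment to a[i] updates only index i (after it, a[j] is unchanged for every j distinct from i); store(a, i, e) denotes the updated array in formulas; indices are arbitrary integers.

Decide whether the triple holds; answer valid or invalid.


Working backward. After the program, the postcondition tot + 2*a[tot + 3] - 6 < a[r] + 1 || k + r + 9 >= 9 must hold; in canonical form it is 2*a[tot + 3] + tot < a[r] + 7 || k + r >= 0.
Before lim := buf[2] + buf[k] - 9: 2*a[tot + 3] + tot < a[r] + 7 || k + r >= 0
Before a[tot + 3] := tot + 3: 2*store(a, tot + 3, tot + 3)[tot + 3] + tot < store(a, tot + 3, tot + 3)[r] + 7 || k + r >= 0
Before a[lim] := 3*pos: 2*store(store(a, lim, 3*pos), tot + 3, tot + 3)[tot + 3] + tot < store(store(a, lim, 3*pos), tot + 3, tot + 3)[r] + 7 || k + r >= 0
The weakest precondition is 2*store(store(a, lim, 3*pos), tot + 3, tot + 3)[tot + 3] + tot < store(store(a, lim, 3*pos), tot + 3, tot + 3)[r] + 7 || k + r >= 0.
Check whether 2*store(store(a, lim, 3*pos), tot + 3, tot + 3)[tot + 3] + tot < store(store(a, lim, 3*pos), tot + 3, tot + 3)[r] + 9 || k + r >= 0 implies it.
Countermodel: at the initial state a = {[5] = 4, [6] = 4, elsewhere 4}, k = -6, lim = 6, pos = 0, r = 5, tot = 2, the precondition holds but the weakest precondition fails.
Answer: invalid


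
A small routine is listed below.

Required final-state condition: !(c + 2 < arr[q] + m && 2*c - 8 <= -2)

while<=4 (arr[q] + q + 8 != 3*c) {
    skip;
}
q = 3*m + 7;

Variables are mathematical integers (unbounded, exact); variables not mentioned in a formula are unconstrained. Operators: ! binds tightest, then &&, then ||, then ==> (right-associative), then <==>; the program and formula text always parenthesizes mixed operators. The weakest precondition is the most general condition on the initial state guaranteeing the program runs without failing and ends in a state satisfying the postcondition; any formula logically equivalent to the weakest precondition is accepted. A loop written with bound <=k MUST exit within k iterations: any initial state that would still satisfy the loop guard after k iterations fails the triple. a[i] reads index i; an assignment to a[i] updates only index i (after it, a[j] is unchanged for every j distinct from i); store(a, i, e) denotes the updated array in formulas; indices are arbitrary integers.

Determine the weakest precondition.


Working backward. After the program, the postcondition !(c + 2 < arr[q] + m && 2*c - 8 <= -2) must hold; in canonical form it is !(c < arr[q] + m - 2 && 2*c <= 6).
Before q := 3*m + 7: !(c < arr[3*m + 7] + m - 2 && 2*c <= 6)
Before the loop (bound <=4), unroll the exhaustion recursion (WP_0 = exit-now case; WP_j = one more guarded iteration, up to j = 4):
  WP_0: (!(arr[q] + q != 3*c - 8)) && (!(c < arr[3*m + 7] + m - 2 && 2*c <= 6))
  WP_1: (arr[q] + q != 3*c - 8 ==> ((!(arr[q] + q != 3*c - 8)) && (!(c < arr[3*m + 7] + m - 2 && 2*c <= 6)))) && ((!(arr[q] + q != 3*c - 8)) ==> (!(c < arr[3*m + 7] + m - 2 && 2*c <= 6)))
  WP_2: (arr[q] + q != 3*c - 8 ==> ((arr[q] + q != 3*c - 8 ==> ((!(arr[q] + q != 3*c - 8)) && (!(c < arr[3*m + 7] + m - 2 && 2*c <= 6)))) && ((!(arr[q] + q != 3*c - 8)) ==> (!(c < arr[3*m + 7] + m - 2 && 2*c <= 6))))) && ((!(arr[q] + q != 3*c - 8)) ==> (!(c < arr[3*m + 7] + m - 2 && 2*c <= 6)))
  WP_3: (arr[q] + q != 3*c - 8 ==> ((arr[q] + q != 3*c - 8 ==> ((arr[q] + q != 3*c - 8 ==> ((!(arr[q] + q != 3*c - 8)) && (!(c < arr[3*m + 7] + m - 2 && 2*c <= 6)))) && ((!(arr[q] + q != 3*c - 8)) ==> (!(c < arr[3*m + 7] + m - 2 && 2*c <= 6))))) && ((!(arr[q] + q != 3*c - 8)) ==> (!(c < arr[3*m + 7] + m - 2 && 2*c <= 6))))) && ((!(arr[q] + q != 3*c - 8)) ==> (!(c < arr[3*m + 7] + m - 2 && 2*c <= 6)))
  WP_4: (arr[q] + q != 3*c - 8 ==> ((arr[q] + q != 3*c - 8 ==> ((arr[q] + q != 3*c - 8 ==> ((arr[q] + q != 3*c - 8 ==> ((!(arr[q] + q != 3*c - 8)) && (!(c < arr[3*m + 7] + m - 2 && 2*c <= 6)))) && ((!(arr[q] + q != 3*c - 8)) ==> (!(c < arr[3*m + 7] + m - 2 && 2*c <= 6))))) && ((!(arr[q] + q != 3*c - 8)) ==> (!(c < arr[3*m + 7] + m - 2 && 2*c <= 6))))) && ((!(arr[q] + q != 3*c - 8)) ==> (!(c < arr[3*m + 7] + m - 2 && 2*c <= 6))))) && ((!(arr[q] + q != 3*c - 8)) ==> (!(c < arr[3*m + 7] + m - 2 && 2*c <= 6)))
So before the loop: (arr[q] + q != 3*c - 8 ==> ((arr[q] + q != 3*c - 8 ==> ((arr[q] + q != 3*c - 8 ==> ((arr[q] + q != 3*c - 8 ==> ((!(arr[q] + q != 3*c - 8)) && (!(c < arr[3*m + 7] + m - 2 && 2*c <= 6)))) && ((!(arr[q] + q != 3*c - 8)) ==> (!(c < arr[3*m + 7] + m - 2 && 2*c <= 6))))) && ((!(arr[q] + q != 3*c - 8)) ==> (!(c < arr[3*m + 7] + m - 2 && 2*c <= 6))))) && ((!(arr[q] + q != 3*c - 8)) ==> (!(c < arr[3*m + 7] + m - 2 && 2*c <= 6))))) && ((!(arr[q] + q != 3*c - 8)) ==> (!(c < arr[3*m + 7] + m - 2 && 2*c <= 6)))
Answer: WP = (arr[q] + q != 3*c - 8 ==> ((arr[q] + q != 3*c - 8 ==> ((arr[q] + q != 3*c - 8 ==> ((arr[q] + q != 3*c - 8 ==> ((!(arr[q] + q != 3*c - 8)) && (!(c < arr[3*m + 7] + m - 2 && 2*c <= 6)))) && ((!(arr[q] + q != 3*c - 8)) ==> (!(c < arr[3*m + 7] + m - 2 && 2*c <= 6))))) && ((!(arr[q] + q != 3*c - 8)) ==> (!(c < arr[3*m + 7] + m - 2 && 2*c <= 6))))) && ((!(arr[q] + q != 3*c - 8)) ==> (!(c < arr[3*m + 7] + m - 2 && 2*c <= 6))))) && ((!(arr[q] + q != 3*c - 8)) ==> (!(c < arr[3*m + 7] + m - 2 && 2*c <= 6)))


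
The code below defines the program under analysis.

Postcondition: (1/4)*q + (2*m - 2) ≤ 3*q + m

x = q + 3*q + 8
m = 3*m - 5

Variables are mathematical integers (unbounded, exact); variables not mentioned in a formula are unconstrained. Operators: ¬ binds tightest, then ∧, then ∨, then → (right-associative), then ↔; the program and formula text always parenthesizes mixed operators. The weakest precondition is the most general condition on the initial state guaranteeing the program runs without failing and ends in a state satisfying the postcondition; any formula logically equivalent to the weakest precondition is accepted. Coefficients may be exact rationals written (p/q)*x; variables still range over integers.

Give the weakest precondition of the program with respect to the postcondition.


Working backward. After the program, the postcondition (1/4)*q + (2*m - 2) ≤ 3*q + m must hold; in canonical form it is m ≤ (11/4)*q + 2.
Before m := 3*m - 5: 3*m ≤ (11/4)*q + 7
Before x := q + 3*q + 8: 3*m ≤ (11/4)*q + 7
Answer: WP = 3*m ≤ (11/4)*q + 7


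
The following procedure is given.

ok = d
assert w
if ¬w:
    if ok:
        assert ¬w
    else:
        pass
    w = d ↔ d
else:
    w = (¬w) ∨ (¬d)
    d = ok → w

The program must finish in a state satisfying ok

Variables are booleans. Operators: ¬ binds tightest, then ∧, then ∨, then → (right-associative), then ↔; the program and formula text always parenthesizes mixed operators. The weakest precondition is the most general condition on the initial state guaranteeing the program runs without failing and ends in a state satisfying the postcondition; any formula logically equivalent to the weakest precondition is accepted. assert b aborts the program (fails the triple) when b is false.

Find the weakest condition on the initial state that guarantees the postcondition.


Working backward. After the program, ok must hold.
Then branch requires (ok → ((¬w) ∧ ok)) ∧ ((¬ok) → ok); else branch requires ok.
Before the if: ((¬w) → ((ok → ((¬w) ∧ ok)) ∧ ((¬ok) → ok))) ∧ (w → ok)
Before assert w: w ∧ ((¬w) → ((ok → ((¬w) ∧ ok)) ∧ ((¬ok) → ok))) ∧ (w → ok)
Before ok := d: w ∧ ((¬w) → ((d → ((¬w) ∧ d)) ∧ ((¬d) → d))) ∧ (w → d)
Answer: WP = w ∧ ((¬w) → ((d → ((¬w) ∧ d)) ∧ ((¬d) → d))) ∧ (w → d)
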